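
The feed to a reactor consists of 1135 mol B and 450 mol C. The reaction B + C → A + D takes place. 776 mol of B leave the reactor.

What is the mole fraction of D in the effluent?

0.226

For B: n = n₀ − 1ξ → 776 = 1135 − 1ξ, giving ξ = 359 mol.
Outlet amounts (n = n₀ + ν ξ):
  B: 1135 − 1(359) = 776
  C: 450 − 1(359) = 91
  A: 0 + 1(359) = 359
  D: 0 + 1(359) = 359
Total out = 1585 mol; y_D = 359 / 1585 = 0.2265.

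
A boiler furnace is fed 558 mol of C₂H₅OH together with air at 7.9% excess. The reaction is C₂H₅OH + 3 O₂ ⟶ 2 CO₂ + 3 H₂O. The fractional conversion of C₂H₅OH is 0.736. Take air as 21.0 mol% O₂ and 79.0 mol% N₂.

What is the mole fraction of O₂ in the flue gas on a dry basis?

0.0689

Stoichiometric O₂ = 3 × 558 = 1674 mol; O₂ fed = 1674 × 1.079 = 1806 mol.
N₂ fed = 1806 × 79/21 = 6795 mol.
Fuel reacted = 0.736 × 558 → ξ = 410.7 mol.
Outlet (n = n₀ + ν ξ):
  C₂H₅OH: 558 − 1(410.7) = 147.3
  O₂: 1806 − 3(410.7) = 574.2
  N₂: 6795 (inert)
  CO₂: 0 + 2(410.7) = 821.4
  H₂O: 0 + 3(410.7) = 1232
Dry total = 8338 mol; y_O₂ (dry) = 574.2 / 8338 = 0.06886.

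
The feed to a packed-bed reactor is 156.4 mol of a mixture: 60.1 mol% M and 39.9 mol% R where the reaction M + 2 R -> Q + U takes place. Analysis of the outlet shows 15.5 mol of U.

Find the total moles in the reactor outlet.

For U: n = n₀ + 1ξ → 15.5 = 0 + 1ξ, giving ξ = 15.5 mol.
Outlet amounts (n = n₀ + ν ξ):
  M: 94 − 1(15.5) = 78.5
  R: 62.4 − 2(15.5) = 31.4
  Q: 0 + 1(15.5) = 15.5
  U: 0 + 1(15.5) = 15.5
Total out = 78.5 + 31.4 + 15.5 + 15.5 = 140.9 mol.

141 mol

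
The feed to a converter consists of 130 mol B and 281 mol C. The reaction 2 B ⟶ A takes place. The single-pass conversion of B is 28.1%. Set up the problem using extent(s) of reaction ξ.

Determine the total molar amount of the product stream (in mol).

B reacted = 0.281 × 130 = 36.53 mol; ν_B = −2, so ξ = 36.53/2 = 18.27 mol.
Outlet amounts (n = n₀ + ν ξ):
  B: 130 − 2(18.27) = 93.47
  A: 0 + 1(18.27) = 18.27
  C: 281 (inert)
Total out = 93.47 + 18.27 + 281 = 392.7 mol.

393 mol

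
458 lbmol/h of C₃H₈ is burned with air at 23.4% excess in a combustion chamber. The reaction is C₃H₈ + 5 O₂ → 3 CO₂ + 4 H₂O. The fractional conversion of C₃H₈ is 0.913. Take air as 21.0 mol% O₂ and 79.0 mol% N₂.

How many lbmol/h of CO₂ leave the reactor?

1250 lbmol/h

Stoichiometric O₂ = 5 × 458 = 2290 lbmol/h; O₂ fed = 2290 × 1.234 = 2826 lbmol/h.
N₂ fed = 2826 × 79/21 = 10630 lbmol/h.
Fuel reacted = 0.913 × 458 → ξ = 418.2 lbmol/h.
Outlet (n = n₀ + ν ξ):
  C₃H₈: 458 − 1(418.2) = 39.85
  O₂: 2826 − 5(418.2) = 735.1
  N₂: 10630 (inert)
  CO₂: 0 + 3(418.2) = 1254
  H₂O: 0 + 4(418.2) = 1673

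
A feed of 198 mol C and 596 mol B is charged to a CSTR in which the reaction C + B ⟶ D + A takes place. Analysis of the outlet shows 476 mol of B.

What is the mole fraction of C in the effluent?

For B: n = n₀ − 1ξ → 476 = 596 − 1ξ, giving ξ = 120 mol.
Outlet amounts (n = n₀ + ν ξ):
  C: 198 − 1(120) = 78
  B: 596 − 1(120) = 476
  D: 0 + 1(120) = 120
  A: 0 + 1(120) = 120
Total out = 794 mol; y_C = 78 / 794 = 0.09824.

0.0982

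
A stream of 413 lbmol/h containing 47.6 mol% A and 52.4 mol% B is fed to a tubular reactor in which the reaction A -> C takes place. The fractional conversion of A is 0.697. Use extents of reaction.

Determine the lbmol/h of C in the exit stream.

A reacted = 0.697 × 196.6 = 137 lbmol/h; ν_A = −1, so ξ = 137/1 = 137 lbmol/h.
Outlet amounts (n = n₀ + ν ξ):
  A: 196.6 − 1(137) = 59.57
  C: 0 + 1(137) = 137
  B: 216.4 (inert)

137 lbmol/h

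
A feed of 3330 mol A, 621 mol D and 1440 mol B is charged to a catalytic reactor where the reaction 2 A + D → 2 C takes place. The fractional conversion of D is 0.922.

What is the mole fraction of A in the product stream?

D reacted = 0.922 × 621 = 572.6 mol; ν_D = −1, so ξ = 572.6/1 = 572.6 mol.
Outlet amounts (n = n₀ + ν ξ):
  A: 3330 − 2(572.6) = 2185
  D: 621 − 1(572.6) = 48.44
  C: 0 + 2(572.6) = 1145
  B: 1440 (inert)
Total out = 4818 mol; y_A = 2185 / 4818 = 0.4534.

0.453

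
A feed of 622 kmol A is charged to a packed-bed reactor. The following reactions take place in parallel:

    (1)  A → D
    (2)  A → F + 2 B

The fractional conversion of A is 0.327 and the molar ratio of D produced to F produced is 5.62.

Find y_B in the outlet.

Conversion of A: A consumed = 0.327 × 622 = 203.4 kmol = 1ξ₁ + 1ξ₂.
Selectivity: 1ξ₁ / (1ξ₂) = 5.62 → ξ₁ = 5.62 ξ₂.
Substitute: (1·5.62 + 1) ξ₂ = 203.4 → ξ₂ = 30.72 kmol, ξ₁ = 172.7 kmol.
Outlet amounts (n = n₀ + Σ ν·ξ):
  A: 622 − 1(172.7) − 1(30.72) = 418.6
  D: 0 + 1(172.7) = 172.7
  F: 0 + 1(30.72) = 30.72
  B: 0 + 2(30.72) = 61.45
Total out = 683.4 kmol; y_B = 61.45 / 683.4 = 0.08991.

0.0899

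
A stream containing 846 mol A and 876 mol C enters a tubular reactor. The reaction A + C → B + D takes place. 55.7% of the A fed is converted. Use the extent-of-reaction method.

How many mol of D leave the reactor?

A reacted = 0.557 × 846 = 471.2 mol; ν_A = −1, so ξ = 471.2/1 = 471.2 mol.
Outlet amounts (n = n₀ + ν ξ):
  A: 846 − 1(471.2) = 374.8
  C: 876 − 1(471.2) = 404.8
  B: 0 + 1(471.2) = 471.2
  D: 0 + 1(471.2) = 471.2

471 mol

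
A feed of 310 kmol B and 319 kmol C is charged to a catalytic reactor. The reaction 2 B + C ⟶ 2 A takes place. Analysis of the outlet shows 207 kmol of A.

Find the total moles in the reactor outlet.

For A: n = n₀ + 2ξ → 207 = 0 + 2ξ, giving ξ = 103.5 kmol.
Outlet amounts (n = n₀ + ν ξ):
  B: 310 − 2(103.5) = 103
  C: 319 − 1(103.5) = 215.5
  A: 0 + 2(103.5) = 207
Total out = 103 + 215.5 + 207 = 525.5 kmol.

526 kmol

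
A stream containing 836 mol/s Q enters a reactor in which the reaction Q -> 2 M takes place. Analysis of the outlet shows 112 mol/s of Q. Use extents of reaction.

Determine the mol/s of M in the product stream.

1450 mol/s

For Q: n = n₀ − 1ξ → 112 = 836 − 1ξ, giving ξ = 724 mol/s.
Outlet amounts (n = n₀ + ν ξ):
  Q: 836 − 1(724) = 112
  M: 0 + 2(724) = 1448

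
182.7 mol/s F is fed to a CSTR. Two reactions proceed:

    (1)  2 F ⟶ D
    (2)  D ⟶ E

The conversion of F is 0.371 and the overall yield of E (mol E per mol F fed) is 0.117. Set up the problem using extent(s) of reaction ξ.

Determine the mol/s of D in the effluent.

12.5 mol/s

Conversion of F: F consumed = 2ξ₁ = 0.371 × 182.7 → ξ₁ = 33.89 mol/s.
Yield of E: 1ξ₂ / 182.7 = 0.117 → ξ₂ = 21.38 mol/s.
Outlet amounts (n = n₀ + Σ ν·ξ):
  F: 182.7 − 2(33.89) = 114.9
  D: 0 + 1(33.89) − 1(21.38) = 12.51
  E: 0 + 1(21.38) = 21.38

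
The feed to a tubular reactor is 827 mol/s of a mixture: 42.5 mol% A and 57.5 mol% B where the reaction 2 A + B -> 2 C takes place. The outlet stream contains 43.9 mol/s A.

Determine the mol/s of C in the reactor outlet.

308 mol/s

For A: n = n₀ − 2ξ → 43.9 = 351.5 − 2ξ, giving ξ = 153.8 mol/s.
Outlet amounts (n = n₀ + ν ξ):
  A: 351.5 − 2(153.8) = 43.9
  B: 475.5 − 1(153.8) = 321.7
  C: 0 + 2(153.8) = 307.6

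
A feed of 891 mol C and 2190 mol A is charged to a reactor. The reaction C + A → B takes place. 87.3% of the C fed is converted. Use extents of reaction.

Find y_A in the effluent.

C reacted = 0.873 × 891 = 777.8 mol; ν_C = −1, so ξ = 777.8/1 = 777.8 mol.
Outlet amounts (n = n₀ + ν ξ):
  C: 891 − 1(777.8) = 113.2
  A: 2190 − 1(777.8) = 1412
  B: 0 + 1(777.8) = 777.8
Total out = 2303 mol; y_A = 1412 / 2303 = 0.6131.

0.613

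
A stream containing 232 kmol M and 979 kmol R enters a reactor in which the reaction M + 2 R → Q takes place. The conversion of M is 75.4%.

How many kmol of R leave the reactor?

M reacted = 0.754 × 232 = 174.9 kmol; ν_M = −1, so ξ = 174.9/1 = 174.9 kmol.
Outlet amounts (n = n₀ + ν ξ):
  M: 232 − 1(174.9) = 57.07
  R: 979 − 2(174.9) = 629.1
  Q: 0 + 1(174.9) = 174.9

629 kmol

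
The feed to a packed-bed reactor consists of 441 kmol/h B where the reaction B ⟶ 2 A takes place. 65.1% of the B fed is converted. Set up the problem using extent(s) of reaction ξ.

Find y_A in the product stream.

0.789

B reacted = 0.651 × 441 = 287.1 kmol/h; ν_B = −1, so ξ = 287.1/1 = 287.1 kmol/h.
Outlet amounts (n = n₀ + ν ξ):
  B: 441 − 1(287.1) = 153.9
  A: 0 + 2(287.1) = 574.2
Total out = 728.1 kmol/h; y_A = 574.2 / 728.1 = 0.7886.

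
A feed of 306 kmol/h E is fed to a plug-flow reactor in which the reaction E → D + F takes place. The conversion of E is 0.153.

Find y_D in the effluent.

E reacted = 0.153 × 306 = 46.82 kmol/h; ν_E = −1, so ξ = 46.82/1 = 46.82 kmol/h.
Outlet amounts (n = n₀ + ν ξ):
  E: 306 − 1(46.82) = 259.2
  D: 0 + 1(46.82) = 46.82
  F: 0 + 1(46.82) = 46.82
Total out = 352.8 kmol/h; y_D = 46.82 / 352.8 = 0.1327.

0.133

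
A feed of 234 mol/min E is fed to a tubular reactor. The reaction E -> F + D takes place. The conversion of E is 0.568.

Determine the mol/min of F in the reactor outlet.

133 mol/min

E reacted = 0.568 × 234 = 132.9 mol/min; ν_E = −1, so ξ = 132.9/1 = 132.9 mol/min.
Outlet amounts (n = n₀ + ν ξ):
  E: 234 − 1(132.9) = 101.1
  F: 0 + 1(132.9) = 132.9
  D: 0 + 1(132.9) = 132.9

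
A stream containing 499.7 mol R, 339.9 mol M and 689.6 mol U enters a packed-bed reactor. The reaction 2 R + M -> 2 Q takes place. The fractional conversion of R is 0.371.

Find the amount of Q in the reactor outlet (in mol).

R reacted = 0.371 × 499.7 = 185.4 mol; ν_R = −2, so ξ = 185.4/2 = 92.69 mol.
Outlet amounts (n = n₀ + ν ξ):
  R: 499.7 − 2(92.69) = 314.3
  M: 339.9 − 1(92.69) = 247.2
  Q: 0 + 2(92.69) = 185.4
  U: 689.6 (inert)

185 mol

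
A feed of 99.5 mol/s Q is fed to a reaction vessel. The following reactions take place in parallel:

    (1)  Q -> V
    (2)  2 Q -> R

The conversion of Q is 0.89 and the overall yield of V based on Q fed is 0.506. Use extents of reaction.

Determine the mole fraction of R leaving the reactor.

Yield of V: 1ξ₁ / 99.5 = 0.506 → ξ₁ = 50.35 mol/s.
Conversion of Q: 1ξ₁ + 2ξ₂ = 0.89 × 99.5 = 88.56 → ξ₂ = 19.1 mol/s.
Outlet amounts (n = n₀ + Σ ν·ξ):
  Q: 99.5 − 1(50.35) − 2(19.1) = 10.94
  V: 0 + 1(50.35) = 50.35
  R: 0 + 1(19.1) = 19.1
Total out = 80.4 mol/s; y_R = 19.1 / 80.4 = 0.2376.

0.238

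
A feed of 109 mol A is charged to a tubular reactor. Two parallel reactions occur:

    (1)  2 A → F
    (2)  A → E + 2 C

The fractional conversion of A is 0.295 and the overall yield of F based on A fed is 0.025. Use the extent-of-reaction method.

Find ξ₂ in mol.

ξ₂ = 26.7 mol

Yield of F: 1ξ₁ / 109 = 0.025 → ξ₁ = 2.725 mol.
Conversion of A: 2ξ₁ + 1ξ₂ = 0.295 × 109 = 32.16 → ξ₂ = 26.71 mol.
Outlet amounts (n = n₀ + Σ ν·ξ):
  A: 109 − 2(2.725) − 1(26.71) = 76.84
  F: 0 + 1(2.725) = 2.725
  E: 0 + 1(26.71) = 26.71
  C: 0 + 2(26.71) = 53.41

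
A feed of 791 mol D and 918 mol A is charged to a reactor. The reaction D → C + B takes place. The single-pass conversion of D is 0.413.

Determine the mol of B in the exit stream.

D reacted = 0.413 × 791 = 326.7 mol; ν_D = −1, so ξ = 326.7/1 = 326.7 mol.
Outlet amounts (n = n₀ + ν ξ):
  D: 791 − 1(326.7) = 464.3
  C: 0 + 1(326.7) = 326.7
  B: 0 + 1(326.7) = 326.7
  A: 918 (inert)

327 mol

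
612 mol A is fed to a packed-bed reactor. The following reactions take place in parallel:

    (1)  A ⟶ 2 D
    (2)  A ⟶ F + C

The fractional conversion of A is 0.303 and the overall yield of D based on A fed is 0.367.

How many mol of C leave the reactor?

Yield of D: 2ξ₁ / 612 = 0.367 → ξ₁ = 112.3 mol.
Conversion of A: 1ξ₁ + 1ξ₂ = 0.303 × 612 = 185.4 → ξ₂ = 73.13 mol.
Outlet amounts (n = n₀ + Σ ν·ξ):
  A: 612 − 1(112.3) − 1(73.13) = 426.6
  D: 0 + 2(112.3) = 224.6
  F: 0 + 1(73.13) = 73.13
  C: 0 + 1(73.13) = 73.13

73.1 mol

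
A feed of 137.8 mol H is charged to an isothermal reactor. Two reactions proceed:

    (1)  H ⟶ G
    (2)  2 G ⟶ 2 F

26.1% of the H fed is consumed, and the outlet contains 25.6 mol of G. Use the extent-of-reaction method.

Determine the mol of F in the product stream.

10.4 mol

Conversion of H: H consumed = 1ξ₁ = 0.261 × 137.8 → ξ₁ = 35.97 mol.
G balance: n_G = 0 + 1ξ₁ − 2ξ₂ = 25.6 → ξ₂ = (1·35.97 − 25.6)/2 = 5.183 mol.
Outlet amounts (n = n₀ + Σ ν·ξ):
  H: 137.8 − 1(35.97) = 101.8
  G: 0 + 1(35.97) − 2(5.183) = 25.6
  F: 0 + 2(5.183) = 10.37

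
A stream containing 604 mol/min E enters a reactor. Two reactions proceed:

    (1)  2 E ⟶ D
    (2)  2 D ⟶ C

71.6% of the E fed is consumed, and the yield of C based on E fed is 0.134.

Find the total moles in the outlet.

Conversion of E: E consumed = 2ξ₁ = 0.716 × 604 → ξ₁ = 216.2 mol/min.
Yield of C: 1ξ₂ / 604 = 0.134 → ξ₂ = 80.94 mol/min.
Outlet amounts (n = n₀ + Σ ν·ξ):
  E: 604 − 2(216.2) = 171.5
  D: 0 + 1(216.2) − 2(80.94) = 54.36
  C: 0 + 1(80.94) = 80.94
Total out = 171.5 + 54.36 + 80.94 = 306.8 mol/min.

307 mol/min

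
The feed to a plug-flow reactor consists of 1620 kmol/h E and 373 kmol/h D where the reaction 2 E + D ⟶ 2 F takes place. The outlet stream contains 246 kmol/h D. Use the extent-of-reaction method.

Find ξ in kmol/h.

ξ = 127 kmol/h

For D: n = n₀ − 1ξ → 246 = 373 − 1ξ, giving ξ = 127 kmol/h.
Outlet amounts (n = n₀ + ν ξ):
  E: 1620 − 2(127) = 1366
  D: 373 − 1(127) = 246
  F: 0 + 2(127) = 254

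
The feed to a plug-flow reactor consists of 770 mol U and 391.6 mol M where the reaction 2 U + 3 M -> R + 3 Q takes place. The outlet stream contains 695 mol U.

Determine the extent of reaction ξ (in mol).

ξ = 37.5 mol

For U: n = n₀ − 2ξ → 695 = 770 − 2ξ, giving ξ = 37.5 mol.
Outlet amounts (n = n₀ + ν ξ):
  U: 770 − 2(37.5) = 695
  M: 391.6 − 3(37.5) = 279.1
  R: 0 + 1(37.5) = 37.5
  Q: 0 + 3(37.5) = 112.5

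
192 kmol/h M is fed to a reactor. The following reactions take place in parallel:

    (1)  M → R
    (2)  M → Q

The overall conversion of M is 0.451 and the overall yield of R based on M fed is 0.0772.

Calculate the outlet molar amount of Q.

Yield of R: 1ξ₁ / 192 = 0.0772 → ξ₁ = 14.82 kmol/h.
Conversion of M: 1ξ₁ + 1ξ₂ = 0.451 × 192 = 86.59 → ξ₂ = 71.77 kmol/h.
Outlet amounts (n = n₀ + Σ ν·ξ):
  M: 192 − 1(14.82) − 1(71.77) = 105.4
  R: 0 + 1(14.82) = 14.82
  Q: 0 + 1(71.77) = 71.77

71.8 kmol/h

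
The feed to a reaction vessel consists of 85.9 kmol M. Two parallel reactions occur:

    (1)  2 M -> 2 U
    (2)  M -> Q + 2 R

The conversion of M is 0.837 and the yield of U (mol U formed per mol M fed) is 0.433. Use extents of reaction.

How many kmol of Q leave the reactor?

Yield of U: 2ξ₁ / 85.9 = 0.433 → ξ₁ = 18.6 kmol.
Conversion of M: 2ξ₁ + 1ξ₂ = 0.837 × 85.9 = 71.9 → ξ₂ = 34.7 kmol.
Outlet amounts (n = n₀ + Σ ν·ξ):
  M: 85.9 − 2(18.6) − 1(34.7) = 14
  U: 0 + 2(18.6) = 37.19
  Q: 0 + 1(34.7) = 34.7
  R: 0 + 2(34.7) = 69.41

34.7 kmol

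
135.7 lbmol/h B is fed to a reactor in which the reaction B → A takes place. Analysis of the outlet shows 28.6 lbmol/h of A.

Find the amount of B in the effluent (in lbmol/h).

107 lbmol/h

For A: n = n₀ + 1ξ → 28.6 = 0 + 1ξ, giving ξ = 28.6 lbmol/h.
Outlet amounts (n = n₀ + ν ξ):
  B: 135.7 − 1(28.6) = 107.1
  A: 0 + 1(28.6) = 28.6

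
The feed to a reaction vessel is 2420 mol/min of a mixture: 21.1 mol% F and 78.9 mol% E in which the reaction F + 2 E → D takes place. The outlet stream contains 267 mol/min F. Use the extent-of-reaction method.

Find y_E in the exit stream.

0.736

For F: n = n₀ − 1ξ → 267 = 510.6 − 1ξ, giving ξ = 243.6 mol/min.
Outlet amounts (n = n₀ + ν ξ):
  F: 510.6 − 1(243.6) = 267
  E: 1909 − 2(243.6) = 1422
  D: 0 + 1(243.6) = 243.6
Total out = 1933 mol/min; y_E = 1422 / 1933 = 0.7358.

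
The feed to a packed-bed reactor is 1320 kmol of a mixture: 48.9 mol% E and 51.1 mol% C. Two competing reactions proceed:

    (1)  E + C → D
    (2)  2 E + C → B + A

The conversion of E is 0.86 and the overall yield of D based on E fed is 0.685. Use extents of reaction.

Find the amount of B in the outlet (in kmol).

56.5 kmol

Yield of D: 1ξ₁ / 645.5 = 0.685 → ξ₁ = 442.2 kmol.
Conversion of E: 1ξ₁ + 2ξ₂ = 0.86 × 645.5 = 555.1 → ξ₂ = 56.48 kmol.
Outlet amounts (n = n₀ + Σ ν·ξ):
  E: 645.5 − 1(442.2) − 2(56.48) = 90.37
  C: 674.5 − 1(442.2) − 1(56.48) = 175.9
  D: 0 + 1(442.2) = 442.2
  B: 0 + 1(56.48) = 56.48
  A: 0 + 1(56.48) = 56.48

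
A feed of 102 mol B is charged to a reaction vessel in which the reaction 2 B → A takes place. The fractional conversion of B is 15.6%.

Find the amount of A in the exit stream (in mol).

7.96 mol

B reacted = 0.156 × 102 = 15.91 mol; ν_B = −2, so ξ = 15.91/2 = 7.956 mol.
Outlet amounts (n = n₀ + ν ξ):
  B: 102 − 2(7.956) = 86.09
  A: 0 + 1(7.956) = 7.956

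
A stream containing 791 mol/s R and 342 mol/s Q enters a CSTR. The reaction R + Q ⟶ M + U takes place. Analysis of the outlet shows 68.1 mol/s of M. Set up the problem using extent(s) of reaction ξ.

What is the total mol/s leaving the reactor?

For M: n = n₀ + 1ξ → 68.1 = 0 + 1ξ, giving ξ = 68.1 mol/s.
Outlet amounts (n = n₀ + ν ξ):
  R: 791 − 1(68.1) = 722.9
  Q: 342 − 1(68.1) = 273.9
  M: 0 + 1(68.1) = 68.1
  U: 0 + 1(68.1) = 68.1
Total out = 722.9 + 273.9 + 68.1 + 68.1 = 1133 mol/s.

1130 mol/s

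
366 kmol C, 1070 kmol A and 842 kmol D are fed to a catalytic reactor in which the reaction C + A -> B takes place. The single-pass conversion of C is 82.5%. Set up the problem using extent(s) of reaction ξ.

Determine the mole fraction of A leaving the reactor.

C reacted = 0.825 × 366 = 301.9 kmol; ν_C = −1, so ξ = 301.9/1 = 301.9 kmol.
Outlet amounts (n = n₀ + ν ξ):
  C: 366 − 1(301.9) = 64.05
  A: 1070 − 1(301.9) = 768
  B: 0 + 1(301.9) = 301.9
  D: 842 (inert)
Total out = 1976 kmol; y_A = 768 / 1976 = 0.3887.

0.389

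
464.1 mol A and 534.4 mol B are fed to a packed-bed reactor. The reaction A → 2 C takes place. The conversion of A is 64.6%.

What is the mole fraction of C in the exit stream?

A reacted = 0.646 × 464.1 = 299.8 mol; ν_A = −1, so ξ = 299.8/1 = 299.8 mol.
Outlet amounts (n = n₀ + ν ξ):
  A: 464.1 − 1(299.8) = 164.3
  C: 0 + 2(299.8) = 599.6
  B: 534.4 (inert)
Total out = 1298 mol; y_C = 599.6 / 1298 = 0.4618.

0.462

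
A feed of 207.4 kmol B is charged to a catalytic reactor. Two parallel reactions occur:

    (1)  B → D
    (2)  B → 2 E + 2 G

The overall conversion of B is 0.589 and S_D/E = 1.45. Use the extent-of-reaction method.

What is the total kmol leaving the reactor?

301 kmol

Conversion of B: B consumed = 0.589 × 207.4 = 122.2 kmol = 1ξ₁ + 1ξ₂.
Selectivity: 1ξ₁ / (2ξ₂) = 1.45 → ξ₁ = 2.9 ξ₂.
Substitute: (1·2.9 + 1) ξ₂ = 122.2 → ξ₂ = 31.32 kmol, ξ₁ = 90.84 kmol.
Outlet amounts (n = n₀ + Σ ν·ξ):
  B: 207.4 − 1(90.84) − 1(31.32) = 85.24
  D: 0 + 1(90.84) = 90.84
  E: 0 + 2(31.32) = 62.65
  G: 0 + 2(31.32) = 62.65
Total out = 85.24 + 90.84 + 62.65 + 62.65 = 301.4 kmol.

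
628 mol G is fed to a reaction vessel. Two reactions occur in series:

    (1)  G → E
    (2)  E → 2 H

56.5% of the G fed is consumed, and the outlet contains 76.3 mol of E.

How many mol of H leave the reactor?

557 mol

Conversion of G: G consumed = 1ξ₁ = 0.565 × 628 → ξ₁ = 354.8 mol.
E balance: n_E = 0 + 1ξ₁ − 1ξ₂ = 76.3 → ξ₂ = (1·354.8 − 76.3)/1 = 278.5 mol.
Outlet amounts (n = n₀ + Σ ν·ξ):
  G: 628 − 1(354.8) = 273.2
  E: 0 + 1(354.8) − 1(278.5) = 76.3
  H: 0 + 2(278.5) = 557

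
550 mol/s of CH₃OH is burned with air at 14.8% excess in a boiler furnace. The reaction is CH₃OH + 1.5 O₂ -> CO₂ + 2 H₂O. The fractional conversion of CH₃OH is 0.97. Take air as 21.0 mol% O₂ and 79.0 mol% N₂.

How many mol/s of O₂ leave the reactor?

147 mol/s

Stoichiometric O₂ = 1.5 × 550 = 825 mol/s; O₂ fed = 825 × 1.148 = 947.1 mol/s.
N₂ fed = 947.1 × 79/21 = 3563 mol/s.
Fuel reacted = 0.97 × 550 → ξ = 533.5 mol/s.
Outlet (n = n₀ + ν ξ):
  CH₃OH: 550 − 1(533.5) = 16.5
  O₂: 947.1 − 1.5(533.5) = 146.9
  N₂: 3563 (inert)
  CO₂: 0 + 1(533.5) = 533.5
  H₂O: 0 + 2(533.5) = 1067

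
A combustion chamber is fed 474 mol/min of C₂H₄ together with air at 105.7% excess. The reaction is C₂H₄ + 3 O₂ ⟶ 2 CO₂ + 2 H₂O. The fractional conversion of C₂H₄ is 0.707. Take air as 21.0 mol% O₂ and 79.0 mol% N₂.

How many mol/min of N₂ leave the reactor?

Stoichiometric O₂ = 3 × 474 = 1422 mol/min; O₂ fed = 1422 × 2.057 = 2925 mol/min.
N₂ fed = 2925 × 79/21 = 11000 mol/min.
Fuel reacted = 0.707 × 474 → ξ = 335.1 mol/min.
Outlet (n = n₀ + ν ξ):
  C₂H₄: 474 − 1(335.1) = 138.9
  O₂: 2925 − 3(335.1) = 1920
  N₂: 11000 (inert)
  CO₂: 0 + 2(335.1) = 670.2
  H₂O: 0 + 2(335.1) = 670.2

11000 mol/min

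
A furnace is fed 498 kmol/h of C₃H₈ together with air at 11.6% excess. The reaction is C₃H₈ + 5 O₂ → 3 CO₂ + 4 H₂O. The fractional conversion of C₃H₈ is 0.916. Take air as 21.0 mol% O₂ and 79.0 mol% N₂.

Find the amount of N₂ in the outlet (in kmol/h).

10500 kmol/h

Stoichiometric O₂ = 5 × 498 = 2490 kmol/h; O₂ fed = 2490 × 1.116 = 2779 kmol/h.
N₂ fed = 2779 × 79/21 = 10450 kmol/h.
Fuel reacted = 0.916 × 498 → ξ = 456.2 kmol/h.
Outlet (n = n₀ + ν ξ):
  C₃H₈: 498 − 1(456.2) = 41.83
  O₂: 2779 − 5(456.2) = 498
  N₂: 10450 (inert)
  CO₂: 0 + 3(456.2) = 1369
  H₂O: 0 + 4(456.2) = 1825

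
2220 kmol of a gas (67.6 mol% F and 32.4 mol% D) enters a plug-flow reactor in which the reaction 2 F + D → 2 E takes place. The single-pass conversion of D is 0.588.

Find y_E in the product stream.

0.471

D reacted = 0.588 × 719.3 = 422.9 kmol; ν_D = −1, so ξ = 422.9/1 = 422.9 kmol.
Outlet amounts (n = n₀ + ν ξ):
  F: 1501 − 2(422.9) = 654.8
  D: 719.3 − 1(422.9) = 296.3
  E: 0 + 2(422.9) = 845.9
Total out = 1797 kmol; y_E = 845.9 / 1797 = 0.4707.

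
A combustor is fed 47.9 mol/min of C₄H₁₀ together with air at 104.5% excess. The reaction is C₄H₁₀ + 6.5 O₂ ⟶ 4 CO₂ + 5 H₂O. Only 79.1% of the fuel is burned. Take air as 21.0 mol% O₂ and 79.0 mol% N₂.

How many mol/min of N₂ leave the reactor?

Stoichiometric O₂ = 6.5 × 47.9 = 311.3 mol/min; O₂ fed = 311.3 × 2.045 = 636.7 mol/min.
N₂ fed = 636.7 × 79/21 = 2395 mol/min.
Fuel reacted = 0.791 × 47.9 → ξ = 37.89 mol/min.
Outlet (n = n₀ + ν ξ):
  C₄H₁₀: 47.9 − 1(37.89) = 10.01
  O₂: 636.7 − 6.5(37.89) = 390.4
  N₂: 2395 (inert)
  CO₂: 0 + 4(37.89) = 151.6
  H₂O: 0 + 5(37.89) = 189.4

2400 mol/min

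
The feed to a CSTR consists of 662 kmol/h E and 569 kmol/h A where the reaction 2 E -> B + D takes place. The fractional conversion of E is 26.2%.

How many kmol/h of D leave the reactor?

E reacted = 0.262 × 662 = 173.4 kmol/h; ν_E = −2, so ξ = 173.4/2 = 86.72 kmol/h.
Outlet amounts (n = n₀ + ν ξ):
  E: 662 − 2(86.72) = 488.6
  B: 0 + 1(86.72) = 86.72
  D: 0 + 1(86.72) = 86.72
  A: 569 (inert)

86.7 kmol/h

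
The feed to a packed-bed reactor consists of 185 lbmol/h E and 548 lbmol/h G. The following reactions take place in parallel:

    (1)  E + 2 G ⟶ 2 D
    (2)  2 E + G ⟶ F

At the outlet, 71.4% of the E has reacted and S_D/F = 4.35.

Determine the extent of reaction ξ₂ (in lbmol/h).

Conversion of E: E consumed = 0.714 × 185 = 132.1 lbmol/h = 1ξ₁ + 2ξ₂.
Selectivity: 2ξ₁ / (1ξ₂) = 4.35 → ξ₁ = 2.175 ξ₂.
Substitute: (1·2.175 + 2) ξ₂ = 132.1 → ξ₂ = 31.64 lbmol/h, ξ₁ = 68.81 lbmol/h.
Outlet amounts (n = n₀ + Σ ν·ξ):
  E: 185 − 1(68.81) − 2(31.64) = 52.91
  G: 548 − 2(68.81) − 1(31.64) = 378.7
  D: 0 + 2(68.81) = 137.6
  F: 0 + 1(31.64) = 31.64

ξ₂ = 31.6 lbmol/h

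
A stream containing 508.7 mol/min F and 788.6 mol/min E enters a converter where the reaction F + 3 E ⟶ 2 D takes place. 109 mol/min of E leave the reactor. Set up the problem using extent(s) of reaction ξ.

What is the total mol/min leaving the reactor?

844 mol/min

For E: n = n₀ − 3ξ → 109 = 788.6 − 3ξ, giving ξ = 226.5 mol/min.
Outlet amounts (n = n₀ + ν ξ):
  F: 508.7 − 1(226.5) = 282.2
  E: 788.6 − 3(226.5) = 109
  D: 0 + 2(226.5) = 453.1
Total out = 282.2 + 109 + 453.1 = 844.2 mol/min.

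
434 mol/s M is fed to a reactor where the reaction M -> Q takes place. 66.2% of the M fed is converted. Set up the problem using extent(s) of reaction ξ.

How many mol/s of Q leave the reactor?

287 mol/s

M reacted = 0.662 × 434 = 287.3 mol/s; ν_M = −1, so ξ = 287.3/1 = 287.3 mol/s.
Outlet amounts (n = n₀ + ν ξ):
  M: 434 − 1(287.3) = 146.7
  Q: 0 + 1(287.3) = 287.3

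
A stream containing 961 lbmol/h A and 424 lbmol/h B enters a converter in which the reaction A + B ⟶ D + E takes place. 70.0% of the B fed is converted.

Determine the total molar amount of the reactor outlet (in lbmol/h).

1380 lbmol/h

B reacted = 0.7 × 424 = 296.8 lbmol/h; ν_B = −1, so ξ = 296.8/1 = 296.8 lbmol/h.
Outlet amounts (n = n₀ + ν ξ):
  A: 961 − 1(296.8) = 664.2
  B: 424 − 1(296.8) = 127.2
  D: 0 + 1(296.8) = 296.8
  E: 0 + 1(296.8) = 296.8
Total out = 664.2 + 127.2 + 296.8 + 296.8 = 1385 lbmol/h.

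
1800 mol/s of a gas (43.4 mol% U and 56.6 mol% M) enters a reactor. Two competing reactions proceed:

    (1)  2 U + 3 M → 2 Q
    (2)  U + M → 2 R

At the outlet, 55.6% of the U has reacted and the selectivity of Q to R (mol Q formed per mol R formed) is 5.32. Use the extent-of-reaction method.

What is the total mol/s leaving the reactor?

1200 mol/s

Conversion of U: U consumed = 0.556 × 781.2 = 434.3 mol/s = 2ξ₁ + 1ξ₂.
Selectivity: 2ξ₁ / (2ξ₂) = 5.32 → ξ₁ = 5.32 ξ₂.
Substitute: (2·5.32 + 1) ξ₂ = 434.3 → ξ₂ = 37.32 mol/s, ξ₁ = 198.5 mol/s.
Outlet amounts (n = n₀ + Σ ν·ξ):
  U: 781.2 − 2(198.5) − 1(37.32) = 346.9
  M: 1019 − 3(198.5) − 1(37.32) = 385.9
  Q: 0 + 2(198.5) = 397
  R: 0 + 2(37.32) = 74.63
Total out = 346.9 + 385.9 + 397 + 74.63 = 1204 mol/s.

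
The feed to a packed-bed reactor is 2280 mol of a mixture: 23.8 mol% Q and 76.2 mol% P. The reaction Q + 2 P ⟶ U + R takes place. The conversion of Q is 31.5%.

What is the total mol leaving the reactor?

Q reacted = 0.315 × 542.6 = 170.9 mol; ν_Q = −1, so ξ = 170.9/1 = 170.9 mol.
Outlet amounts (n = n₀ + ν ξ):
  Q: 542.6 − 1(170.9) = 371.7
  P: 1737 − 2(170.9) = 1395
  U: 0 + 1(170.9) = 170.9
  R: 0 + 1(170.9) = 170.9
Total out = 371.7 + 1395 + 170.9 + 170.9 = 2109 mol.

2110 mol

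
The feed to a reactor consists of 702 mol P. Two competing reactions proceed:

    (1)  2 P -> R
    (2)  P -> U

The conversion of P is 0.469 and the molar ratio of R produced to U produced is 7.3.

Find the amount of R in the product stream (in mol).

Conversion of P: P consumed = 0.469 × 702 = 329.2 mol = 2ξ₁ + 1ξ₂.
Selectivity: 1ξ₁ / (1ξ₂) = 7.3 → ξ₁ = 7.3 ξ₂.
Substitute: (2·7.3 + 1) ξ₂ = 329.2 → ξ₂ = 21.11 mol, ξ₁ = 154.1 mol.
Outlet amounts (n = n₀ + Σ ν·ξ):
  P: 702 − 2(154.1) − 1(21.11) = 372.8
  R: 0 + 1(154.1) = 154.1
  U: 0 + 1(21.11) = 21.11

154 mol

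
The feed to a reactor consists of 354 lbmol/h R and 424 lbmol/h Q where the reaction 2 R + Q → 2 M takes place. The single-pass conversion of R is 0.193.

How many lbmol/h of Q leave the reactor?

390 lbmol/h

R reacted = 0.193 × 354 = 68.32 lbmol/h; ν_R = −2, so ξ = 68.32/2 = 34.16 lbmol/h.
Outlet amounts (n = n₀ + ν ξ):
  R: 354 − 2(34.16) = 285.7
  Q: 424 − 1(34.16) = 389.8
  M: 0 + 2(34.16) = 68.32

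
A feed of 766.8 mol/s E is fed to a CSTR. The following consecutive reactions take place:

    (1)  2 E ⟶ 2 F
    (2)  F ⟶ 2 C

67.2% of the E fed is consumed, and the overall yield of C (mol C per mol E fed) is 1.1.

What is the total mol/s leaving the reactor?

1190 mol/s

Conversion of E: E consumed = 2ξ₁ = 0.672 × 766.8 → ξ₁ = 257.6 mol/s.
Yield of C: 2ξ₂ / 766.8 = 1.1 → ξ₂ = 421.7 mol/s.
Outlet amounts (n = n₀ + Σ ν·ξ):
  E: 766.8 − 2(257.6) = 251.5
  F: 0 + 2(257.6) − 1(421.7) = 93.55
  C: 0 + 2(421.7) = 843.5
Total out = 251.5 + 93.55 + 843.5 = 1189 mol/s.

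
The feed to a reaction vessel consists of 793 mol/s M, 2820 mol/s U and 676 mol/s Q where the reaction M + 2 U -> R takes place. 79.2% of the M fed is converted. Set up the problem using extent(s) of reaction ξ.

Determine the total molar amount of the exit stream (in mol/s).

M reacted = 0.792 × 793 = 628.1 mol/s; ν_M = −1, so ξ = 628.1/1 = 628.1 mol/s.
Outlet amounts (n = n₀ + ν ξ):
  M: 793 − 1(628.1) = 164.9
  U: 2820 − 2(628.1) = 1564
  R: 0 + 1(628.1) = 628.1
  Q: 676 (inert)
Total out = 164.9 + 1564 + 628.1 + 676 = 3033 mol/s.

3030 mol/s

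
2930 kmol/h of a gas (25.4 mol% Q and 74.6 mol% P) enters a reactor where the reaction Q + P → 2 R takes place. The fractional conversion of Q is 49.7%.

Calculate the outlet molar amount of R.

Q reacted = 0.497 × 744.2 = 369.9 kmol/h; ν_Q = −1, so ξ = 369.9/1 = 369.9 kmol/h.
Outlet amounts (n = n₀ + ν ξ):
  Q: 744.2 − 1(369.9) = 374.3
  P: 2186 − 1(369.9) = 1816
  R: 0 + 2(369.9) = 739.8

740 kmol/h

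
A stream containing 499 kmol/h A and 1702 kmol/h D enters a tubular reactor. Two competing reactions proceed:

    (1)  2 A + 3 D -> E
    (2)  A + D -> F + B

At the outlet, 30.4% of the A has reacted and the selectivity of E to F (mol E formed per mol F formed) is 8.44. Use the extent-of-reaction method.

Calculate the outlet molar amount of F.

Conversion of A: A consumed = 0.304 × 499 = 151.7 kmol/h = 2ξ₁ + 1ξ₂.
Selectivity: 1ξ₁ / (1ξ₂) = 8.44 → ξ₁ = 8.44 ξ₂.
Substitute: (2·8.44 + 1) ξ₂ = 151.7 → ξ₂ = 8.484 kmol/h, ξ₁ = 71.61 kmol/h.
Outlet amounts (n = n₀ + Σ ν·ξ):
  A: 499 − 2(71.61) − 1(8.484) = 347.3
  D: 1702 − 3(71.61) − 1(8.484) = 1479
  E: 0 + 1(71.61) = 71.61
  F: 0 + 1(8.484) = 8.484
  B: 0 + 1(8.484) = 8.484

8.48 kmol/h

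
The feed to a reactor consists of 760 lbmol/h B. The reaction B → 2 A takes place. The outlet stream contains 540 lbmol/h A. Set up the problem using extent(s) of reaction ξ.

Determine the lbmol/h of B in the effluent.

For A: n = n₀ + 2ξ → 540 = 0 + 2ξ, giving ξ = 270 lbmol/h.
Outlet amounts (n = n₀ + ν ξ):
  B: 760 − 1(270) = 490
  A: 0 + 2(270) = 540

490 lbmol/h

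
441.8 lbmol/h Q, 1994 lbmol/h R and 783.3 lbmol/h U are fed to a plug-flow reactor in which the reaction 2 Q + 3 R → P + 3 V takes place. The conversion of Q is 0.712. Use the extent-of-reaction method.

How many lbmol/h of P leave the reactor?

Q reacted = 0.712 × 441.8 = 314.6 lbmol/h; ν_Q = −2, so ξ = 314.6/2 = 157.3 lbmol/h.
Outlet amounts (n = n₀ + ν ξ):
  Q: 441.8 − 2(157.3) = 127.2
  R: 1994 − 3(157.3) = 1522
  P: 0 + 1(157.3) = 157.3
  V: 0 + 3(157.3) = 471.8
  U: 783.3 (inert)

157 lbmol/h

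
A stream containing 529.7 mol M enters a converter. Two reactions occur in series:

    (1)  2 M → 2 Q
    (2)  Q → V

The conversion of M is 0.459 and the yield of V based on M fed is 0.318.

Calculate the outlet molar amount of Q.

74.7 mol

Conversion of M: M consumed = 2ξ₁ = 0.459 × 529.7 → ξ₁ = 121.6 mol.
Yield of V: 1ξ₂ / 529.7 = 0.318 → ξ₂ = 168.4 mol.
Outlet amounts (n = n₀ + Σ ν·ξ):
  M: 529.7 − 2(121.6) = 286.6
  Q: 0 + 2(121.6) − 1(168.4) = 74.69
  V: 0 + 1(168.4) = 168.4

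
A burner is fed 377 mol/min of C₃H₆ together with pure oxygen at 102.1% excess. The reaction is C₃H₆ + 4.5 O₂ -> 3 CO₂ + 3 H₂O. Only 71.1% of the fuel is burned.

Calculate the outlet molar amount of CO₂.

804 mol/min

Stoichiometric O₂ = 4.5 × 377 = 1696 mol/min; O₂ fed = 1696 × 2.021 = 3429 mol/min.
Fuel reacted = 0.711 × 377 → ξ = 268 mol/min.
Outlet (n = n₀ + ν ξ):
  C₃H₆: 377 − 1(268) = 109
  O₂: 3429 − 4.5(268) = 2222
  CO₂: 0 + 3(268) = 804.1
  H₂O: 0 + 3(268) = 804.1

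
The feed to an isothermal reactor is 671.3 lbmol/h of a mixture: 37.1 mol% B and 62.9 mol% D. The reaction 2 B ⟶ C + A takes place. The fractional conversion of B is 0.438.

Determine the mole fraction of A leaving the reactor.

0.0812

B reacted = 0.438 × 249.1 = 109.1 lbmol/h; ν_B = −2, so ξ = 109.1/2 = 54.54 lbmol/h.
Outlet amounts (n = n₀ + ν ξ):
  B: 249.1 − 2(54.54) = 140
  C: 0 + 1(54.54) = 54.54
  A: 0 + 1(54.54) = 54.54
  D: 422.2 (inert)
Total out = 671.3 lbmol/h; y_A = 54.54 / 671.3 = 0.08125.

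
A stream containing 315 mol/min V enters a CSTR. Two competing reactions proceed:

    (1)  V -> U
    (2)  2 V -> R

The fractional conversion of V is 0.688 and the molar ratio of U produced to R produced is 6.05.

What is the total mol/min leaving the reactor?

Conversion of V: V consumed = 0.688 × 315 = 216.7 mol/min = 1ξ₁ + 2ξ₂.
Selectivity: 1ξ₁ / (1ξ₂) = 6.05 → ξ₁ = 6.05 ξ₂.
Substitute: (1·6.05 + 2) ξ₂ = 216.7 → ξ₂ = 26.92 mol/min, ξ₁ = 162.9 mol/min.
Outlet amounts (n = n₀ + Σ ν·ξ):
  V: 315 − 1(162.9) − 2(26.92) = 98.28
  U: 0 + 1(162.9) = 162.9
  R: 0 + 1(26.92) = 26.92
Total out = 98.28 + 162.9 + 26.92 = 288.1 mol/min.

288 mol/min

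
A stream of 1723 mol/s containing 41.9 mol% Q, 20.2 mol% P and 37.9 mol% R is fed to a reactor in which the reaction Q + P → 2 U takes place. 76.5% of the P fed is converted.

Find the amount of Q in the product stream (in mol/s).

456 mol/s

P reacted = 0.765 × 348 = 266.3 mol/s; ν_P = −1, so ξ = 266.3/1 = 266.3 mol/s.
Outlet amounts (n = n₀ + ν ξ):
  Q: 721.9 − 1(266.3) = 455.7
  P: 348 − 1(266.3) = 81.79
  U: 0 + 2(266.3) = 532.5
  R: 653 (inert)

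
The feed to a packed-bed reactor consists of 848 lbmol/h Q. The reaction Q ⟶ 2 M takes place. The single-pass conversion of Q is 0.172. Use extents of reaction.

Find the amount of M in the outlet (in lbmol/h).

292 lbmol/h

Q reacted = 0.172 × 848 = 145.9 lbmol/h; ν_Q = −1, so ξ = 145.9/1 = 145.9 lbmol/h.
Outlet amounts (n = n₀ + ν ξ):
  Q: 848 − 1(145.9) = 702.1
  M: 0 + 2(145.9) = 291.7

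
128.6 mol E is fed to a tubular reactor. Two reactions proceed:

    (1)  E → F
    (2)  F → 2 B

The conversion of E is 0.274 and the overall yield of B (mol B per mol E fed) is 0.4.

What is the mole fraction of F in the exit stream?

Conversion of E: E consumed = 1ξ₁ = 0.274 × 128.6 → ξ₁ = 35.24 mol.
Yield of B: 2ξ₂ / 128.6 = 0.4 → ξ₂ = 25.72 mol.
Outlet amounts (n = n₀ + Σ ν·ξ):
  E: 128.6 − 1(35.24) = 93.36
  F: 0 + 1(35.24) − 1(25.72) = 9.516
  B: 0 + 2(25.72) = 51.44
Total out = 154.3 mol; y_F = 9.516 / 154.3 = 0.06167.

0.0617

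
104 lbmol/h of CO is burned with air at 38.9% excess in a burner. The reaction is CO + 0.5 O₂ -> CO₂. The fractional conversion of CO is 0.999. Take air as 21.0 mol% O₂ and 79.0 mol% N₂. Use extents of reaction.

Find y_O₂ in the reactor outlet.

0.0512

Stoichiometric O₂ = 0.5 × 104 = 52 lbmol/h; O₂ fed = 52 × 1.389 = 72.23 lbmol/h.
N₂ fed = 72.23 × 79/21 = 271.7 lbmol/h.
Fuel reacted = 0.999 × 104 → ξ = 103.9 lbmol/h.
Outlet (n = n₀ + ν ξ):
  CO: 104 − 1(103.9) = 0.104
  O₂: 72.23 − 0.5(103.9) = 20.28
  N₂: 271.7 (inert)
  CO₂: 0 + 1(103.9) = 103.9
Total out = 396 lbmol/h; y_O₂ = 20.28 / 396 = 0.05121.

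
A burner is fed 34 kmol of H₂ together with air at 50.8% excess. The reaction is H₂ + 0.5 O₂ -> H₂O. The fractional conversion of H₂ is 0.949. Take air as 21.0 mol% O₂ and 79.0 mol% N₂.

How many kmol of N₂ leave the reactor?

96.4 kmol

Stoichiometric O₂ = 0.5 × 34 = 17 kmol; O₂ fed = 17 × 1.508 = 25.64 kmol.
N₂ fed = 25.64 × 79/21 = 96.44 kmol.
Fuel reacted = 0.949 × 34 → ξ = 32.27 kmol.
Outlet (n = n₀ + ν ξ):
  H₂: 34 − 1(32.27) = 1.734
  O₂: 25.64 − 0.5(32.27) = 9.503
  N₂: 96.44 (inert)
  H₂O: 0 + 1(32.27) = 32.27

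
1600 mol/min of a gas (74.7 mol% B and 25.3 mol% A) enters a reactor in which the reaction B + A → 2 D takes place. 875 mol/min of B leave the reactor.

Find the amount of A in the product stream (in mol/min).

For B: n = n₀ − 1ξ → 875 = 1195 − 1ξ, giving ξ = 320.2 mol/min.
Outlet amounts (n = n₀ + ν ξ):
  B: 1195 − 1(320.2) = 875
  A: 404.8 − 1(320.2) = 84.6
  D: 0 + 2(320.2) = 640.4

84.6 mol/min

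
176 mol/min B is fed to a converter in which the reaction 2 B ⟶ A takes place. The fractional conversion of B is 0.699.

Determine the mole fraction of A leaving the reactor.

0.537

B reacted = 0.699 × 176 = 123 mol/min; ν_B = −2, so ξ = 123/2 = 61.51 mol/min.
Outlet amounts (n = n₀ + ν ξ):
  B: 176 − 2(61.51) = 52.98
  A: 0 + 1(61.51) = 61.51
Total out = 114.5 mol/min; y_A = 61.51 / 114.5 = 0.5373.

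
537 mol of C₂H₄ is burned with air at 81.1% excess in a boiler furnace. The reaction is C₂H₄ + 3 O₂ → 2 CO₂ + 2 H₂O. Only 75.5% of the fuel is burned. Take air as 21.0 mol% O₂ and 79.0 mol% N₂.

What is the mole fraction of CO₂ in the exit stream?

Stoichiometric O₂ = 3 × 537 = 1611 mol; O₂ fed = 1611 × 1.811 = 2918 mol.
N₂ fed = 2918 × 79/21 = 10980 mol.
Fuel reacted = 0.755 × 537 → ξ = 405.4 mol.
Outlet (n = n₀ + ν ξ):
  C₂H₄: 537 − 1(405.4) = 131.6
  O₂: 2918 − 3(405.4) = 1701
  N₂: 10980 (inert)
  CO₂: 0 + 2(405.4) = 810.9
  H₂O: 0 + 2(405.4) = 810.9
Total out = 14430 mol; y_CO₂ = 810.9 / 14430 = 0.05619.

0.0562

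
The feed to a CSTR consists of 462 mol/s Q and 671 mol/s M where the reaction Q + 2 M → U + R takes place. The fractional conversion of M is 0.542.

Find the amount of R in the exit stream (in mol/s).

M reacted = 0.542 × 671 = 363.7 mol/s; ν_M = −2, so ξ = 363.7/2 = 181.8 mol/s.
Outlet amounts (n = n₀ + ν ξ):
  Q: 462 − 1(181.8) = 280.2
  M: 671 − 2(181.8) = 307.3
  U: 0 + 1(181.8) = 181.8
  R: 0 + 1(181.8) = 181.8

182 mol/s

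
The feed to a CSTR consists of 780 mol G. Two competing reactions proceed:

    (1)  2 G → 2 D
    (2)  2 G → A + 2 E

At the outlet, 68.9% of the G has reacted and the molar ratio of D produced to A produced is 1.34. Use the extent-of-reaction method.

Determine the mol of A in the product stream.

161 mol

Conversion of G: G consumed = 0.689 × 780 = 537.4 mol = 2ξ₁ + 2ξ₂.
Selectivity: 2ξ₁ / (1ξ₂) = 1.34 → ξ₁ = 0.67 ξ₂.
Substitute: (2·0.67 + 2) ξ₂ = 537.4 → ξ₂ = 160.9 mol, ξ₁ = 107.8 mol.
Outlet amounts (n = n₀ + Σ ν·ξ):
  G: 780 − 2(107.8) − 2(160.9) = 242.6
  D: 0 + 2(107.8) = 215.6
  A: 0 + 1(160.9) = 160.9
  E: 0 + 2(160.9) = 321.8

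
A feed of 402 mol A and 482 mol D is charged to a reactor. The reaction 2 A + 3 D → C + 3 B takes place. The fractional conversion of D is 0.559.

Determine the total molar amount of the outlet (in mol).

D reacted = 0.559 × 482 = 269.4 mol; ν_D = −3, so ξ = 269.4/3 = 89.81 mol.
Outlet amounts (n = n₀ + ν ξ):
  A: 402 − 2(89.81) = 222.4
  D: 482 − 3(89.81) = 212.6
  C: 0 + 1(89.81) = 89.81
  B: 0 + 3(89.81) = 269.4
Total out = 222.4 + 212.6 + 89.81 + 269.4 = 794.2 mol.

794 mol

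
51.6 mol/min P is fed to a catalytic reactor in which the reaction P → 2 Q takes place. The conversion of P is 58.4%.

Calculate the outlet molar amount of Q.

60.3 mol/min

P reacted = 0.584 × 51.6 = 30.13 mol/min; ν_P = −1, so ξ = 30.13/1 = 30.13 mol/min.
Outlet amounts (n = n₀ + ν ξ):
  P: 51.6 − 1(30.13) = 21.47
  Q: 0 + 2(30.13) = 60.27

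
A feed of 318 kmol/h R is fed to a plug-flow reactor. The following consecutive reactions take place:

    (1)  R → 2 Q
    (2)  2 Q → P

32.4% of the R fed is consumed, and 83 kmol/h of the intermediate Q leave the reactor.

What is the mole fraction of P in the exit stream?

Conversion of R: R consumed = 1ξ₁ = 0.324 × 318 → ξ₁ = 103 kmol/h.
Q balance: n_Q = 0 + 2ξ₁ − 2ξ₂ = 83 → ξ₂ = (2·103 − 83)/2 = 61.53 kmol/h.
Outlet amounts (n = n₀ + Σ ν·ξ):
  R: 318 − 1(103) = 215
  Q: 0 + 2(103) − 2(61.53) = 83
  P: 0 + 1(61.53) = 61.53
Total out = 359.5 kmol/h; y_P = 61.53 / 359.5 = 0.1712.

0.171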